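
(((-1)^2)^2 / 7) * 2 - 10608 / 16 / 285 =-1357 / 665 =-2.04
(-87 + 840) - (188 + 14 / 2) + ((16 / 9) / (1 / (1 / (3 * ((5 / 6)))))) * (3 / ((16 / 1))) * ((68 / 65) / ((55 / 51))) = 9976562 / 17875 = 558.13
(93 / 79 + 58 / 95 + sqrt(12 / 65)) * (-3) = -6.65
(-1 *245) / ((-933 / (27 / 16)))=2205 / 4976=0.44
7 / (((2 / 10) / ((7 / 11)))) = 245 / 11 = 22.27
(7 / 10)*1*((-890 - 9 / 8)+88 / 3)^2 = 2994505423 / 5760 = 519879.41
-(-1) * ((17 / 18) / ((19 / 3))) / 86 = 17 / 9804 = 0.00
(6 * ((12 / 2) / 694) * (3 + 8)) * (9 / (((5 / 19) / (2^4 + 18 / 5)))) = 3318084 / 8675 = 382.49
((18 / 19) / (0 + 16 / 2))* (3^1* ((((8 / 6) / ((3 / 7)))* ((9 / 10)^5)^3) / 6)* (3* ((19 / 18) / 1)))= 480412641554181 / 4000000000000000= 0.12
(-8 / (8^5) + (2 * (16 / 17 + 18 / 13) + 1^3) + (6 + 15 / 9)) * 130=180835085 / 104448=1731.34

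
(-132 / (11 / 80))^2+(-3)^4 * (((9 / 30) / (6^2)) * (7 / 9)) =36864021 / 40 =921600.52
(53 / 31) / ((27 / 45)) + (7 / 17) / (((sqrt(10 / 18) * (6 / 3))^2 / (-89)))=-431351 / 31620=-13.64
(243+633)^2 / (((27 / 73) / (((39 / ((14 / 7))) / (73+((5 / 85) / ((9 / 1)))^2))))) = 473537945556 / 854429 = 554215.68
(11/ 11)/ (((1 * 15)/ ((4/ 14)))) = 2/ 105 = 0.02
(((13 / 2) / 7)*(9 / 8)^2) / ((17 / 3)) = 3159 / 15232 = 0.21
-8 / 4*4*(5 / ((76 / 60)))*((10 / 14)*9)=-27000 / 133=-203.01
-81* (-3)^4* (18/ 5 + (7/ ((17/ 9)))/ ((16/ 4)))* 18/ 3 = -30292137/ 170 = -178189.04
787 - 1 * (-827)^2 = -683142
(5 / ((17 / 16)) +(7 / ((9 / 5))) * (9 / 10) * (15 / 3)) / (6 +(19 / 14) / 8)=42280 / 11747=3.60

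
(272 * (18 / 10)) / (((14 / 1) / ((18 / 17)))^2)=11664 / 4165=2.80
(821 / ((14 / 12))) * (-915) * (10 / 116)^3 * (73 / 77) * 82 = -843144935625 / 26291342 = -32069.30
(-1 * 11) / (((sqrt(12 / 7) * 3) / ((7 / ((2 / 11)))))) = -847 * sqrt(21) / 36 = -107.82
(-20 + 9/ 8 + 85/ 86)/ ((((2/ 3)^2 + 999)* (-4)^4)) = -0.00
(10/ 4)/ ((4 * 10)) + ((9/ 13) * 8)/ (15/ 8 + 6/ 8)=3163/ 1456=2.17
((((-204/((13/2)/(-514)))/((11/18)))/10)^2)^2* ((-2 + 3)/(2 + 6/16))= 101520360924422947817914368/4965669011875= 20444447803839.75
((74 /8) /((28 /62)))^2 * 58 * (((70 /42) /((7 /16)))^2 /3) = 7630532200 /64827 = 117706.08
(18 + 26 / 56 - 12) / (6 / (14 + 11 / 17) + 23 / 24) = 90138 / 19075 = 4.73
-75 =-75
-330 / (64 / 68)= -2805 / 8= -350.62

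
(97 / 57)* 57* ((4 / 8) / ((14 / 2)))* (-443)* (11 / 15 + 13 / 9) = -300797 / 45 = -6684.38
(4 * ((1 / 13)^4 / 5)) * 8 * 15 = 96 / 28561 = 0.00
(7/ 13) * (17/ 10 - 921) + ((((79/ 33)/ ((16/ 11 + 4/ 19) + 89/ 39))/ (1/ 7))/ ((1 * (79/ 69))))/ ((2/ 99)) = -651331394/ 2091245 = -311.46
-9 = -9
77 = 77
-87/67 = -1.30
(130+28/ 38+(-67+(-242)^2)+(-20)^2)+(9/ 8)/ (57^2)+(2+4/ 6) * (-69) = 169940713/ 2888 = 58843.74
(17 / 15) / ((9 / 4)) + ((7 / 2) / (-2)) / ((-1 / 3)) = 3107 / 540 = 5.75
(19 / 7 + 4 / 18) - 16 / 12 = 101 / 63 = 1.60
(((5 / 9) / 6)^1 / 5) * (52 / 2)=13 / 27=0.48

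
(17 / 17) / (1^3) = 1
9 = 9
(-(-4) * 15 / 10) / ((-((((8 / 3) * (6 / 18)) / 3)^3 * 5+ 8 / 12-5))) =118098 / 82733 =1.43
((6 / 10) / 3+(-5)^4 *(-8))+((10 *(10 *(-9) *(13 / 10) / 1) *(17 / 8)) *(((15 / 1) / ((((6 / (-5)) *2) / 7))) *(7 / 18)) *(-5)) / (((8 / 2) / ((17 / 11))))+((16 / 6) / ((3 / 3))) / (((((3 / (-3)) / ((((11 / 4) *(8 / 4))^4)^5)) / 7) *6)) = -1996040329289971.10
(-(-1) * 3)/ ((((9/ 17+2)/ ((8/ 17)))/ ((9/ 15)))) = 72/ 215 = 0.33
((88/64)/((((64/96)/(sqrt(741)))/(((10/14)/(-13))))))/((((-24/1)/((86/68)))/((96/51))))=2365*sqrt(741)/210392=0.31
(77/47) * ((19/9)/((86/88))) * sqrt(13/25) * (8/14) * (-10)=-73568 * sqrt(13)/18189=-14.58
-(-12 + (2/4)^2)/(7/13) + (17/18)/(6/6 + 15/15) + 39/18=1541/63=24.46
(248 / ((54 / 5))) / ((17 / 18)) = 1240 / 51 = 24.31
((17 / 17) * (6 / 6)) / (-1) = -1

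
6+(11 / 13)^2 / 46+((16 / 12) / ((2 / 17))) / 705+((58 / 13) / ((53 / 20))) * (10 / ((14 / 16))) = 25.27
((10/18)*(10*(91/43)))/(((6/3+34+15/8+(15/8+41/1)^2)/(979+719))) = 164819200/15489417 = 10.64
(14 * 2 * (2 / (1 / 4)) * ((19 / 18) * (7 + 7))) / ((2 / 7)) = 104272 / 9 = 11585.78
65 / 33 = 1.97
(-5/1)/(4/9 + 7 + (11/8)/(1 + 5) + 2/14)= -5040/7879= -0.64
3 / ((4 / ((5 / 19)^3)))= 375 / 27436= 0.01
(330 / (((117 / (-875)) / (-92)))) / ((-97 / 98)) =-867790000 / 3783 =-229392.02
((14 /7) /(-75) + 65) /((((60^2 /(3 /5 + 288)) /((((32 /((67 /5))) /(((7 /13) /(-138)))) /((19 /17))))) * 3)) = -47656439116 /50124375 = -950.76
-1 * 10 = -10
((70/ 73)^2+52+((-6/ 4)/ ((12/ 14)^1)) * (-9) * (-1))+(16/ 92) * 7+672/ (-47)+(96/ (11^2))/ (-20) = 335266424021/ 13940770580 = 24.05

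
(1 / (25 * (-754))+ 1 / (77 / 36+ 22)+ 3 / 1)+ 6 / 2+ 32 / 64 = 53575978 / 8190325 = 6.54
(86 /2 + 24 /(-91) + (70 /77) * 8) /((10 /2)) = 50059 /5005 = 10.00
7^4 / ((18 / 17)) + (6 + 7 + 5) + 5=41231 / 18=2290.61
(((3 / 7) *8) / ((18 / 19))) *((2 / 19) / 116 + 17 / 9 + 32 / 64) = 6772 / 783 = 8.65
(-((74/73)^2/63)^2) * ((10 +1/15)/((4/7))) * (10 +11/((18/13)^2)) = -1443008387789/19563690216105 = -0.07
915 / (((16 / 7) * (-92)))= -6405 / 1472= -4.35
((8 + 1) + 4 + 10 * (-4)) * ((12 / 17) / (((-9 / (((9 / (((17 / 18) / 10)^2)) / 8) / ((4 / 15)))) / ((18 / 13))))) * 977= 86536309500 / 63869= 1354903.15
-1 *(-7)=7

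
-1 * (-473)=473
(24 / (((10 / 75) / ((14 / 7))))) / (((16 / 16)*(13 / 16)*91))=5760 / 1183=4.87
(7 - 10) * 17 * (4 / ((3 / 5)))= -340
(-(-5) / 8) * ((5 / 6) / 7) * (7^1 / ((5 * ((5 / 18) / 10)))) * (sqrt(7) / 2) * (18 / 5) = 27 * sqrt(7) / 4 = 17.86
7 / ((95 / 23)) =161 / 95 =1.69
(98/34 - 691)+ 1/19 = -222245/323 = -688.07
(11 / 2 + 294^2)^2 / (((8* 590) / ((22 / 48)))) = 328773848579 / 453120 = 725577.88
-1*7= -7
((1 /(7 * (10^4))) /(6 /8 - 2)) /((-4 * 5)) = 0.00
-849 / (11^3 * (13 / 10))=-8490 / 17303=-0.49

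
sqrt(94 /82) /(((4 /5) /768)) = 960 * sqrt(1927) /41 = 1027.85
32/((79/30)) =960/79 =12.15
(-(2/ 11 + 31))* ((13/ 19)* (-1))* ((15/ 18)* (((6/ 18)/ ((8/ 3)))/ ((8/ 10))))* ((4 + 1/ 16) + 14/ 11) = 34891675/ 2354176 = 14.82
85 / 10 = 17 / 2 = 8.50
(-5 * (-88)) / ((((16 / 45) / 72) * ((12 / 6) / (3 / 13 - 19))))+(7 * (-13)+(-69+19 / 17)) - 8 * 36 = -184892161 / 221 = -836616.11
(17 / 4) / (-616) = -0.01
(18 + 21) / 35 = 39 / 35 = 1.11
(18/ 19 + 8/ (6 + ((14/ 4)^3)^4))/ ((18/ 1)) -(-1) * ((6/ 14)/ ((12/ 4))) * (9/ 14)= 33509846319125/ 231952702758966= 0.14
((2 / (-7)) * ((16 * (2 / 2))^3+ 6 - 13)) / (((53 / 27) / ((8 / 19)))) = -1766448 / 7049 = -250.60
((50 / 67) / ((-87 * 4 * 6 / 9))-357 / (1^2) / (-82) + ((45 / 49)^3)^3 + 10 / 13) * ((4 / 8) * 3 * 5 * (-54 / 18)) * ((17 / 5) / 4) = -5763528975683415405555837 / 53965313979341481053792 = -106.80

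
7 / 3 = 2.33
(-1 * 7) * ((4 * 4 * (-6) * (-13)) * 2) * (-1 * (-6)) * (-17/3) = 594048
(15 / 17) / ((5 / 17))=3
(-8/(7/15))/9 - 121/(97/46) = -120766/2037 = -59.29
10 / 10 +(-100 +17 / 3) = -280 / 3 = -93.33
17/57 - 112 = -6367/57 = -111.70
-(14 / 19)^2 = -196 / 361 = -0.54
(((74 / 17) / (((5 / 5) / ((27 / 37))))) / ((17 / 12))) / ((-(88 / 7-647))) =4536 / 1283449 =0.00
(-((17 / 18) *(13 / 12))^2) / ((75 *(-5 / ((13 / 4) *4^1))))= 634933 / 17496000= 0.04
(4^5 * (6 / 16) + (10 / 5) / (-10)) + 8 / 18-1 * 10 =16841 / 45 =374.24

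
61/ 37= 1.65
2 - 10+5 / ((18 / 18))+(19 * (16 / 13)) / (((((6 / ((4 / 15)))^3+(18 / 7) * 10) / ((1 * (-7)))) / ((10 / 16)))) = -5001553 / 1662219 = -3.01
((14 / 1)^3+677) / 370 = 3421 / 370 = 9.25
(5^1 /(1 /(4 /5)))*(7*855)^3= 857536186500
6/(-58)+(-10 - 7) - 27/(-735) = -121259/7105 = -17.07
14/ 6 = 7/ 3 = 2.33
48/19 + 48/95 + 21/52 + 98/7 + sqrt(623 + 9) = 86131/4940 + 2 * sqrt(158) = 42.58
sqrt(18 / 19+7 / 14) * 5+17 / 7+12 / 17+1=492 / 119+5 * sqrt(2090) / 38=10.15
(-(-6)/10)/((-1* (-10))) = 3/50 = 0.06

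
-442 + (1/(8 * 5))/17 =-300559/680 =-442.00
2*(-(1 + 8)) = -18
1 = 1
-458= -458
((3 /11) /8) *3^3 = 81 /88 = 0.92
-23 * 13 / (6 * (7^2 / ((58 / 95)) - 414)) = 667 / 4467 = 0.15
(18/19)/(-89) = -18/1691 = -0.01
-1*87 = -87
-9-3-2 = -14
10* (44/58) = 220/29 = 7.59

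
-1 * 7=-7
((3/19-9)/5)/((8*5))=-21/475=-0.04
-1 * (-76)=76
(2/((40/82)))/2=41/20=2.05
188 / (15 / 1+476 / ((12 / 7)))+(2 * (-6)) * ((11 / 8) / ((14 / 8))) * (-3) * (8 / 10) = 357558 / 15365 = 23.27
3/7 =0.43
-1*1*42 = -42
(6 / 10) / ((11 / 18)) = 0.98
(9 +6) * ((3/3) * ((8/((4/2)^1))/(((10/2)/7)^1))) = 84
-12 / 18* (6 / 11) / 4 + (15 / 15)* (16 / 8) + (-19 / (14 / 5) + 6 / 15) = -3447 / 770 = -4.48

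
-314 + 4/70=-10988/35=-313.94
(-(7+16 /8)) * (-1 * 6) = 54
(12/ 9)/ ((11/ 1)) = 4/ 33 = 0.12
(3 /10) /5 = 3 /50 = 0.06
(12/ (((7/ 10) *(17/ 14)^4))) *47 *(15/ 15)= 30952320/ 83521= 370.59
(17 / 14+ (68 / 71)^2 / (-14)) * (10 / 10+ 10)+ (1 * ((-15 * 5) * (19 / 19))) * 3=-14987347 / 70574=-212.36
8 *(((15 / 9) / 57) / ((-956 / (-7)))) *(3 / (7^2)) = 10 / 95361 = 0.00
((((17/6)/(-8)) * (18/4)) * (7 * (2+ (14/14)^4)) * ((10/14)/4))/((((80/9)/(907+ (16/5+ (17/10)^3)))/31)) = -39063428631/2048000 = -19073.94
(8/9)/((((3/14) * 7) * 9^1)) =0.07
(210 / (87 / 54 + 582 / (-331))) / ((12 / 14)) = -1459710 / 877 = -1664.44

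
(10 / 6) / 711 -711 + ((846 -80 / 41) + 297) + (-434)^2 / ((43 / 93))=1533540844147 / 3760479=407804.66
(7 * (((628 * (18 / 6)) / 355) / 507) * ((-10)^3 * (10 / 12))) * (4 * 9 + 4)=-87920000 / 35997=-2442.43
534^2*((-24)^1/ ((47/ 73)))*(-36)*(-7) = -125897514624/ 47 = -2678670523.91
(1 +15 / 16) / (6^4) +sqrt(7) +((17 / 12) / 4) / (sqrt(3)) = 31 / 20736 +17 * sqrt(3) / 144 +sqrt(7) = 2.85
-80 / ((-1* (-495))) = -16 / 99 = -0.16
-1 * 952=-952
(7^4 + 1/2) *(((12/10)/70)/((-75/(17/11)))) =-81651/96250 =-0.85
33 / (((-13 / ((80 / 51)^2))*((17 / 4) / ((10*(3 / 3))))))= -2816000 / 191607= -14.70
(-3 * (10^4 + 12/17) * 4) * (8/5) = -16321152/85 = -192013.55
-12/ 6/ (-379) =2/ 379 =0.01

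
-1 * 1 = -1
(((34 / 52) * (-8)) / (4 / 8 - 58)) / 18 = 0.01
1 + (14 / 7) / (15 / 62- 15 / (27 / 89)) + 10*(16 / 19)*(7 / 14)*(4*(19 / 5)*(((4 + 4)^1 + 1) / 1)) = 15840419 / 27455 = 576.96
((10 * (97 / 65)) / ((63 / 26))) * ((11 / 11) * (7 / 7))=388 / 63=6.16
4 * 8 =32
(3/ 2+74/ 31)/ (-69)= -241/ 4278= -0.06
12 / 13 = 0.92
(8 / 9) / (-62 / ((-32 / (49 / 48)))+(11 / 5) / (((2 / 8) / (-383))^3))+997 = 90854535842592539 / 91127919601407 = 997.00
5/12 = 0.42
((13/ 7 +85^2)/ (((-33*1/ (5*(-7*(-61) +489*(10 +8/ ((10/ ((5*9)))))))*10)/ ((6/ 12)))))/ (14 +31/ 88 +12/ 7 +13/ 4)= -2319055096/ 35697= -64964.99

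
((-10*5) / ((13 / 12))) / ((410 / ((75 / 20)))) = -225 / 533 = -0.42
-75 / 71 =-1.06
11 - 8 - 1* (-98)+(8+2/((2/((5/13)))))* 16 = 3057/13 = 235.15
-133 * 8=-1064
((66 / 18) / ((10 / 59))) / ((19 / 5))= 649 / 114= 5.69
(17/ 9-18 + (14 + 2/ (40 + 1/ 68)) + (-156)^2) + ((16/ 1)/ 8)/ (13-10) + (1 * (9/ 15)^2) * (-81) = 4960133798/ 204075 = 24305.45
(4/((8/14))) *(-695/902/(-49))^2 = 0.00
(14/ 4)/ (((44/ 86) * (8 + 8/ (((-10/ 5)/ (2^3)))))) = -301/ 1056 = -0.29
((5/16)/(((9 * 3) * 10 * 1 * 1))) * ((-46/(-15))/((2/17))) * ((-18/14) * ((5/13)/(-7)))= 391/183456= 0.00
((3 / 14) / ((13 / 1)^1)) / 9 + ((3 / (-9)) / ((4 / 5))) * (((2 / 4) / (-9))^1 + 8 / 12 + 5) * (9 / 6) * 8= -28.05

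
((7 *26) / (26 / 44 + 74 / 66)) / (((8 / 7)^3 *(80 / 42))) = 37.39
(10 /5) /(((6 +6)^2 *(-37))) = -1 /2664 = -0.00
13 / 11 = 1.18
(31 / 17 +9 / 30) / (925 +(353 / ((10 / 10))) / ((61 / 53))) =22021 / 12772780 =0.00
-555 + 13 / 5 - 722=-6372 / 5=-1274.40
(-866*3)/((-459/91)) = 78806/153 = 515.07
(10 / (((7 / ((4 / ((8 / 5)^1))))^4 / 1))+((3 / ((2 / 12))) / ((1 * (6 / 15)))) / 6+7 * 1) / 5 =281641 / 96040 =2.93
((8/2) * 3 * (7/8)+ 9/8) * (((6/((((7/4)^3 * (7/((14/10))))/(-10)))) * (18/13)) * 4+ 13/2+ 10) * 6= 10198845/35672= 285.91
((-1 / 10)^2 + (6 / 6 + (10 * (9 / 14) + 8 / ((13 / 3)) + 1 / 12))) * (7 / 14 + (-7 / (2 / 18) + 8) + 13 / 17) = -327207 / 650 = -503.40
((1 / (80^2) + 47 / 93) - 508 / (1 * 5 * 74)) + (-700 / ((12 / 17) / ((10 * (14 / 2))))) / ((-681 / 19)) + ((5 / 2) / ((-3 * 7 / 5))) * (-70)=29657586775961 / 14997254400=1977.53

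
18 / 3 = 6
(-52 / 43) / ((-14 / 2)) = 52 / 301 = 0.17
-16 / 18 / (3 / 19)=-152 / 27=-5.63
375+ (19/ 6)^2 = 13861/ 36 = 385.03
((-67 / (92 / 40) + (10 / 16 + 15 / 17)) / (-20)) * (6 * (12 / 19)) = 155529 / 29716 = 5.23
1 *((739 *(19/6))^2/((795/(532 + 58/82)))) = 4305946182721/1173420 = 3669569.45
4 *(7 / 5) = 28 / 5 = 5.60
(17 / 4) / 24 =17 / 96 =0.18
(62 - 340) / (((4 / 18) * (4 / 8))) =-2502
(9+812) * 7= 5747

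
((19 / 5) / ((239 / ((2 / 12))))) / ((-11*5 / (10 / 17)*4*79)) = -19 / 211844820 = -0.00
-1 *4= -4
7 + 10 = 17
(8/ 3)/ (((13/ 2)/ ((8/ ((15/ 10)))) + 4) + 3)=256/ 789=0.32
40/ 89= 0.45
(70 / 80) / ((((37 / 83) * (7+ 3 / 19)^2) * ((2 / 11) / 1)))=2307151 / 10949632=0.21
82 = 82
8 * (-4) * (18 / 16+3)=-132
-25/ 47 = -0.53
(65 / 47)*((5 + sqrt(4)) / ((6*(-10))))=-91 / 564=-0.16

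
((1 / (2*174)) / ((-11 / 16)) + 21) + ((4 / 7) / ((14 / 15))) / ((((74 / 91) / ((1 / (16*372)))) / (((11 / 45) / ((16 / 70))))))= 21.00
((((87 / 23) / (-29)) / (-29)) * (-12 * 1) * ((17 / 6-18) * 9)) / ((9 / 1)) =546 / 667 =0.82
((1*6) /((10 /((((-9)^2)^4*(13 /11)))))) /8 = 1678822119 /440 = 3815504.82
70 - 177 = -107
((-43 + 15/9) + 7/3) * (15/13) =-45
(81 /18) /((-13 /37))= -333 /26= -12.81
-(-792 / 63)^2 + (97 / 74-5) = -586433 / 3626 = -161.73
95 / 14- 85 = -1095 / 14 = -78.21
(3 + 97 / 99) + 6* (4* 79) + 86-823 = 115135 / 99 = 1162.98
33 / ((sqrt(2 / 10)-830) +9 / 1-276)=-16455 / 547004-3*sqrt(5) / 547004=-0.03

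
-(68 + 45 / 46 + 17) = -3955 / 46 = -85.98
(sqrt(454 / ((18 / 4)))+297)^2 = 94276.23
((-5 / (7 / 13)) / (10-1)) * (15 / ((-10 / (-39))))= -845 / 14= -60.36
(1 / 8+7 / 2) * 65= 1885 / 8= 235.62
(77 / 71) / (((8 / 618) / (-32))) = -190344 / 71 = -2680.90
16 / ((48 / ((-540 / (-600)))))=3 / 10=0.30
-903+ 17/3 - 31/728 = -1959869/2184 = -897.38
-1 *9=-9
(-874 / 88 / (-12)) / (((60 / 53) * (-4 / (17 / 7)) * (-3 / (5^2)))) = 1968685 / 532224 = 3.70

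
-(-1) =1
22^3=10648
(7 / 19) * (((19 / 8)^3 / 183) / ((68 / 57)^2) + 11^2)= 122373000575 / 2743918592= 44.60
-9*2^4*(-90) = 12960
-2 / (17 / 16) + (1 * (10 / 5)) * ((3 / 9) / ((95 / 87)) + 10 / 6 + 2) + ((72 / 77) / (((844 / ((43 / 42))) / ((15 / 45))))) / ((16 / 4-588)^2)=1139124745583567 / 187927655657280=6.06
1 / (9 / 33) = 11 / 3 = 3.67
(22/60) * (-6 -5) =-121/30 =-4.03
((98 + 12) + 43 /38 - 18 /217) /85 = 915707 /700910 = 1.31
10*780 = 7800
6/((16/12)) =9/2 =4.50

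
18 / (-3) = -6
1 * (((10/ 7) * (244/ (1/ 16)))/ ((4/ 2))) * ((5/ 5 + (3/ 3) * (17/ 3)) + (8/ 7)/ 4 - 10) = -1249280/ 147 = -8498.50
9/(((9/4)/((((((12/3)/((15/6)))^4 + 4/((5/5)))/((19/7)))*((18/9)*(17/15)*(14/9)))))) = 87911488/1603125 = 54.84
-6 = -6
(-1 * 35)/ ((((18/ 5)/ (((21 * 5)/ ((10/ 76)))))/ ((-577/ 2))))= 13429675/ 6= 2238279.17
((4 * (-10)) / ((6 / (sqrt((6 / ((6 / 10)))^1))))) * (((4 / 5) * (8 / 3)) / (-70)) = 64 * sqrt(10) / 315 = 0.64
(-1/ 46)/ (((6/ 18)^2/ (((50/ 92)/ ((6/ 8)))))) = -75/ 529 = -0.14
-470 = -470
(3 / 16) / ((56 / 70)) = 0.23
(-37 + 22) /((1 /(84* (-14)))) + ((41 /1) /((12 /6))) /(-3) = 105799 /6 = 17633.17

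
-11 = -11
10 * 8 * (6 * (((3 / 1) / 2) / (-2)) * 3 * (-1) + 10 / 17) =19160 / 17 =1127.06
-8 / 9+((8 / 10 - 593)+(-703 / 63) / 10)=-124783 / 210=-594.20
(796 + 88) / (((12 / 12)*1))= 884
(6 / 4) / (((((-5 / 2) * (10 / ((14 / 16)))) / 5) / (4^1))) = -21 / 20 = -1.05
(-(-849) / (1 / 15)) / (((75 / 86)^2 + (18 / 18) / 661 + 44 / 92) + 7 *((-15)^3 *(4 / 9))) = -1.21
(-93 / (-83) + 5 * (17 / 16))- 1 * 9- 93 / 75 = -126393 / 33200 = -3.81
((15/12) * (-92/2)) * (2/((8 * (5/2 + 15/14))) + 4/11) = -10971/440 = -24.93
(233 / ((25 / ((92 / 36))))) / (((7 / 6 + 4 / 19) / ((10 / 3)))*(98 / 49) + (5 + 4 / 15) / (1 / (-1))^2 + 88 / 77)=1425494 / 433065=3.29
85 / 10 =8.50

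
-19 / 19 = -1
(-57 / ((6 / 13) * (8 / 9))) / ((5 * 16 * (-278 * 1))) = 0.01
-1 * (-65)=65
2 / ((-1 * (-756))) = 1 / 378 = 0.00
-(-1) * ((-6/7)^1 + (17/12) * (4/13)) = -0.42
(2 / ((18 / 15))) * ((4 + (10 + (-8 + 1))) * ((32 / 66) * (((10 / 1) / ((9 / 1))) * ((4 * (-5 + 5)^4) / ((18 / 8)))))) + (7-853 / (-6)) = 895 / 6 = 149.17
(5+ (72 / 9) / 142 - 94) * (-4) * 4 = 101040 / 71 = 1423.10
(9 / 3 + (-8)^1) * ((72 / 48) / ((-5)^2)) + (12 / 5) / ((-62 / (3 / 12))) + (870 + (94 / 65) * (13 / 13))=351068 / 403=871.14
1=1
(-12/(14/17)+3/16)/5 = -2.88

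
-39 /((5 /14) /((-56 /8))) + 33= 3987 /5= 797.40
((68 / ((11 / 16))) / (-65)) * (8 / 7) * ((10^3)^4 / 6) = -870400000000000 / 3003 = -289843489843.49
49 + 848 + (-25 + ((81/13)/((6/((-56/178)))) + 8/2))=1013154/1157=875.67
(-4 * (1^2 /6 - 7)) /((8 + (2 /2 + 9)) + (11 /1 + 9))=41 /57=0.72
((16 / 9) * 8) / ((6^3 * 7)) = 0.01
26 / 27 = 0.96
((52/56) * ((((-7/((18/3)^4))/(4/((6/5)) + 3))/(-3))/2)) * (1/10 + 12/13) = 7/51840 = 0.00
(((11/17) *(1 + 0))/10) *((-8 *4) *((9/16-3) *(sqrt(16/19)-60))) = -5148/17 + 1716 *sqrt(19)/1615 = -298.19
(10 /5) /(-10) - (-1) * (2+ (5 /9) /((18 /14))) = 904 /405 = 2.23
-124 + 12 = -112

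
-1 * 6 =-6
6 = 6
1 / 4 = 0.25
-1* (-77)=77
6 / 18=1 / 3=0.33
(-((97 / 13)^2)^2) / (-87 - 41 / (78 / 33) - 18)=177058562 / 6988657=25.34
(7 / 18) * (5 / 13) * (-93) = -1085 / 78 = -13.91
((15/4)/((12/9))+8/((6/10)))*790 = 306125/24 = 12755.21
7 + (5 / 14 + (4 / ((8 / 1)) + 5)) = 90 / 7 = 12.86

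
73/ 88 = 0.83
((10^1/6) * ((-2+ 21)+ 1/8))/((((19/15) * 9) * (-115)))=-85/3496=-0.02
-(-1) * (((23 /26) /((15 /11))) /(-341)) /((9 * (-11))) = 23 /1196910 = 0.00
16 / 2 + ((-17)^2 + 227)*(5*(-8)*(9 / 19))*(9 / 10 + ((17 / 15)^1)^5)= -2893278232 / 106875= -27071.61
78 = 78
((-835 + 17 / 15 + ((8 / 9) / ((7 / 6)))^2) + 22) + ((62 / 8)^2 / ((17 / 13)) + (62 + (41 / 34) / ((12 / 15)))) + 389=-11037301 / 35280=-312.85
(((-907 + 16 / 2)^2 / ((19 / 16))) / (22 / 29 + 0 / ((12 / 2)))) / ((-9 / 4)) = -750010528 / 1881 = -398729.68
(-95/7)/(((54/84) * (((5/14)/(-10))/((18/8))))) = 1330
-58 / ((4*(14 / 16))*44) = -29 / 77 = -0.38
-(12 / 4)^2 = -9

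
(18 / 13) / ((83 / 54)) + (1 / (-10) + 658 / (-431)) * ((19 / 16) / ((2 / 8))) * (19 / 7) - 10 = -3915753949 / 130213720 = -30.07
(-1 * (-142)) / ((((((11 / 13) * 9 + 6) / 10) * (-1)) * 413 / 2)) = -36920 / 73101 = -0.51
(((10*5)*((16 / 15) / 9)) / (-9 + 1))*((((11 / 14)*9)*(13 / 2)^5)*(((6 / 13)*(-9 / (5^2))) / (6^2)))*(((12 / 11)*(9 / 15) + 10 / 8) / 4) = 11967059 / 89600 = 133.56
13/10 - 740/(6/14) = -51761/30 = -1725.37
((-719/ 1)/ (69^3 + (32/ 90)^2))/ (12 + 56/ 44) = -16015725/ 97123723226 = -0.00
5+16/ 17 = 101/ 17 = 5.94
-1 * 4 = -4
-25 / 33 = -0.76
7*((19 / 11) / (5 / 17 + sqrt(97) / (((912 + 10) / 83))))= -9610199620 / 1890539607 + 2941429862*sqrt(97) / 1890539607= 10.24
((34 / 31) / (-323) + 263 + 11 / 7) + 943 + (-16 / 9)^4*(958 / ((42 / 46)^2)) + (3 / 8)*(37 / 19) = 172970718936497 / 13633705512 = 12686.99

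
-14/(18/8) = -56/9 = -6.22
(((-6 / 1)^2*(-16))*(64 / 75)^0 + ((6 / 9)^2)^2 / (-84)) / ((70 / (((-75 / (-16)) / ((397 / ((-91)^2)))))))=-206978525 / 257256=-804.56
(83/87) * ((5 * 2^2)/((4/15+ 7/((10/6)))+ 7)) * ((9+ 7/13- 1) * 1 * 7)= 1612275/16211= 99.46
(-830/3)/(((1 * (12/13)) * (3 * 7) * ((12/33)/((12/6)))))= -59345/756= -78.50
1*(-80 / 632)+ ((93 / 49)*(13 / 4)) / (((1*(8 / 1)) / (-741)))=-70789331 / 123872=-571.47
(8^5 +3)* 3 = 98313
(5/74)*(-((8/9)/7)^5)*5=-409600/36720152091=-0.00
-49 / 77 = -7 / 11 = -0.64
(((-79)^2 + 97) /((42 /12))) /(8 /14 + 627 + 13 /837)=2652453 /919258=2.89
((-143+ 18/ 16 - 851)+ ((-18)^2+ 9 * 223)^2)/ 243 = 43460545/ 1944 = 22356.25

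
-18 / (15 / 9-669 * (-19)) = -27 / 19069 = -0.00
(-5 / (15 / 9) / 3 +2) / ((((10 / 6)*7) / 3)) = 9 / 35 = 0.26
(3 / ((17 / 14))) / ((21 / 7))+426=7256 / 17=426.82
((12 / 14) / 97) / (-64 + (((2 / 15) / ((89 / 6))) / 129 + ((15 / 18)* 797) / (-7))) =-688860 / 12385716503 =-0.00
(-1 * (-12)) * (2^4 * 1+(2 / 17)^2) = 55536 / 289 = 192.17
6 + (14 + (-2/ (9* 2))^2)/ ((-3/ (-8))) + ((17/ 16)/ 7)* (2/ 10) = 5905411/ 136080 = 43.40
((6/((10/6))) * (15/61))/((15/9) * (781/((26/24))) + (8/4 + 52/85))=29835/40582873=0.00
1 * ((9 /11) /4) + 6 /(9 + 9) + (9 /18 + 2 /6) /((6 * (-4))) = 797 /1584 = 0.50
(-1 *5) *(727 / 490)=-727 / 98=-7.42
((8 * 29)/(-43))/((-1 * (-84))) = -58/903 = -0.06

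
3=3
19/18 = 1.06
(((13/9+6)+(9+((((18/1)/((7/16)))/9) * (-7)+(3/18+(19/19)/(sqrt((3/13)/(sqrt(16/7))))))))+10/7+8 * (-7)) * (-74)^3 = 27312401.63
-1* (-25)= 25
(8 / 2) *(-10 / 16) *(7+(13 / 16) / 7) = -3985 / 224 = -17.79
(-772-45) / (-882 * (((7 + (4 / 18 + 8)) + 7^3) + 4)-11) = 817 / 319491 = 0.00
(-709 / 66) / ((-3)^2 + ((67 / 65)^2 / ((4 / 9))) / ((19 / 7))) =-113829950 / 104699331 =-1.09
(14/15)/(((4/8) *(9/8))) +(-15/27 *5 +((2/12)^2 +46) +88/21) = 185597/3780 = 49.10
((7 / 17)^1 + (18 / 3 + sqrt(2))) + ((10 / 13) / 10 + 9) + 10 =sqrt(2) + 5633 / 221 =26.90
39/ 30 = 13/ 10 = 1.30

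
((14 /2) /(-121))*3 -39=-4740 /121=-39.17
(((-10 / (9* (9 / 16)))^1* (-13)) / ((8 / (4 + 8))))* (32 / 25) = 6656 / 135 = 49.30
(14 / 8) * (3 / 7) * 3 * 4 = 9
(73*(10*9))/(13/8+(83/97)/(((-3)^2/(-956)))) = -73.60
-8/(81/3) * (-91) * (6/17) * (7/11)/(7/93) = 45136/561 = 80.46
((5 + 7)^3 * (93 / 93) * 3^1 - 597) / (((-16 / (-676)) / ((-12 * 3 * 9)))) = -62791443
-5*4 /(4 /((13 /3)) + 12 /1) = -65 /42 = -1.55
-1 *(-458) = 458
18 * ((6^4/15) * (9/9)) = 7776/5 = 1555.20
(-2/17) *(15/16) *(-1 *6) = 0.66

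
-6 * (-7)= 42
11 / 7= 1.57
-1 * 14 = -14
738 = 738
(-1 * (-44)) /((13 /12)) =528 /13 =40.62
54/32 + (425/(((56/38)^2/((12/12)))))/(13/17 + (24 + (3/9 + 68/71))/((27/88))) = 644020173/159420814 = 4.04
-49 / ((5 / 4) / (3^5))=-47628 / 5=-9525.60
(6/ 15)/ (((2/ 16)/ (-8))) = -128/ 5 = -25.60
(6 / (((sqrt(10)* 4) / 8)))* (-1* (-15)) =18* sqrt(10) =56.92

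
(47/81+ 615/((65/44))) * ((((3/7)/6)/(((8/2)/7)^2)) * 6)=3072881/5616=547.17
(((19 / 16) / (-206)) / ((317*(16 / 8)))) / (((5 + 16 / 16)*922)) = -19 / 11560021248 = -0.00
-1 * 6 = -6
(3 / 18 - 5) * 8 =-116 / 3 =-38.67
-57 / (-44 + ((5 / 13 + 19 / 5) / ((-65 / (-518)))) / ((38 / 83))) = -4575675 / 2315084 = -1.98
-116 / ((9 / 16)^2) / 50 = -7.33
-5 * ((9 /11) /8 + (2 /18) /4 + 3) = -12395 /792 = -15.65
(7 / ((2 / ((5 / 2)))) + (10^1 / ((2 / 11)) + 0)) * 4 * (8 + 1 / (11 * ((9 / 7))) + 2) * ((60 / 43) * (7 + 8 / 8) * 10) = 135592000 / 473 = 286663.85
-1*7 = -7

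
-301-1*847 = -1148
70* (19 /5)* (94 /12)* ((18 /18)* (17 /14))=15181 /6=2530.17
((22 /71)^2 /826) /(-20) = -121 /20819330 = -0.00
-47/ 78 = -0.60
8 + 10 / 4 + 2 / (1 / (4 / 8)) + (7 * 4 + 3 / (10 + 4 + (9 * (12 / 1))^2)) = 39.50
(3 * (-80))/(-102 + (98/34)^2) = 69360/27077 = 2.56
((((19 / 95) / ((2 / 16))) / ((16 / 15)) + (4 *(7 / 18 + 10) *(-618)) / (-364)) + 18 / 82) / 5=323579 / 22386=14.45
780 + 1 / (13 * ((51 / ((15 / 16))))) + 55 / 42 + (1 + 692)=109476433 / 74256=1474.31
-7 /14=-1 /2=-0.50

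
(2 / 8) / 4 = 1 / 16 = 0.06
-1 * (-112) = 112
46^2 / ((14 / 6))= 6348 / 7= 906.86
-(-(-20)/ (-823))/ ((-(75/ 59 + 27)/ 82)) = -24190/ 343191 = -0.07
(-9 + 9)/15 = 0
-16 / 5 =-3.20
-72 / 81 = -8 / 9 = -0.89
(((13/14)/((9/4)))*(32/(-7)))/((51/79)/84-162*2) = 262912/45150273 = 0.01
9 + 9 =18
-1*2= -2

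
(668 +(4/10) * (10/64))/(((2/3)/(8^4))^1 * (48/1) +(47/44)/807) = 108441432/1483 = 73123.02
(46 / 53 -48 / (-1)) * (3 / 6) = 1295 / 53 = 24.43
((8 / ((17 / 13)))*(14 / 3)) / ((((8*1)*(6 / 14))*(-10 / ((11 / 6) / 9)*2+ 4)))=-1001 / 11322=-0.09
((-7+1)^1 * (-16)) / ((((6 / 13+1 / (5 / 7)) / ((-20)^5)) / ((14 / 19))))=-279552000000 / 2299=-121597216.18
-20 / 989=-0.02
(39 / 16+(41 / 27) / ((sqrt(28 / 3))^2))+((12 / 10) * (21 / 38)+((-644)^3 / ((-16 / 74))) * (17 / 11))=2010955214671409 / 1053360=1909086366.17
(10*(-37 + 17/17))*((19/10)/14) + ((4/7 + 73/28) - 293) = -338.68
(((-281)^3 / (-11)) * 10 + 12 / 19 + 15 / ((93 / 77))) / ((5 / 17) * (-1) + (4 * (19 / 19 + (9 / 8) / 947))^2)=7969726287135953564 / 6220563347955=1281190.44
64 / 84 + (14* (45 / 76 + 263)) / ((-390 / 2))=-72469 / 3990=-18.16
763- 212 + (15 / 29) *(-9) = 15844 / 29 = 546.34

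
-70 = -70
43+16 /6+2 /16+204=5995 /24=249.79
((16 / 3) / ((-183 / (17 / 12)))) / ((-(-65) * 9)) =-68 / 963495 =-0.00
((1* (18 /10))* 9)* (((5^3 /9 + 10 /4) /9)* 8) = 236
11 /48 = 0.23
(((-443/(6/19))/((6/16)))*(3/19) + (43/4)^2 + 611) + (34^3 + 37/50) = 47328763/1200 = 39440.64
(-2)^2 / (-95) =-4 / 95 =-0.04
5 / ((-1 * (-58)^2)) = -5 / 3364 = -0.00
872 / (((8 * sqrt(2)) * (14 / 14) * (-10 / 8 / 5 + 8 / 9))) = 1962 * sqrt(2) / 23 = 120.64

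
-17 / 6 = -2.83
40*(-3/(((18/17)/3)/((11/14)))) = -1870/7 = -267.14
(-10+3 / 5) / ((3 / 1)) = -47 / 15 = -3.13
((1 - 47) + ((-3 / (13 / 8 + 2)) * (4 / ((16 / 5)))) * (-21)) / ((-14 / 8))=2816 / 203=13.87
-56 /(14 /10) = -40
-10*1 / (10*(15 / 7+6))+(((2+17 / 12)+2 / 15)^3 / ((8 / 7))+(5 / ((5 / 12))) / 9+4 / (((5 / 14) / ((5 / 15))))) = 160841689 / 3648000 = 44.09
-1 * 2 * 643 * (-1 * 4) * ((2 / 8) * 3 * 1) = 3858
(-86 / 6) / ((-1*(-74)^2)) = 43 / 16428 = 0.00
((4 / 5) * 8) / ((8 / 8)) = 32 / 5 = 6.40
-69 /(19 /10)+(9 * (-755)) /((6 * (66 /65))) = -962785 /836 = -1151.66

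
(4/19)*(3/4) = 0.16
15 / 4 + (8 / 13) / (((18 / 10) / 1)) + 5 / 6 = 2305 / 468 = 4.93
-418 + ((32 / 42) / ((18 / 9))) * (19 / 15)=-131518 / 315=-417.52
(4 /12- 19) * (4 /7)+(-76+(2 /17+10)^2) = 13612 /867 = 15.70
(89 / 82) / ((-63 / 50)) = -2225 / 2583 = -0.86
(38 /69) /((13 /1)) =38 /897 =0.04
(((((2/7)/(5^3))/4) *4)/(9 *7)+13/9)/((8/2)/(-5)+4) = 79627/176400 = 0.45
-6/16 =-3/8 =-0.38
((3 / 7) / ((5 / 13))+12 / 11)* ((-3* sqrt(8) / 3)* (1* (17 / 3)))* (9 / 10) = -43299* sqrt(2) / 1925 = -31.81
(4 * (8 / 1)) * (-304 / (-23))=9728 / 23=422.96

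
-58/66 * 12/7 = -116/77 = -1.51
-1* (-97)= 97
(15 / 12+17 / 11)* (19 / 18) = 779 / 264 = 2.95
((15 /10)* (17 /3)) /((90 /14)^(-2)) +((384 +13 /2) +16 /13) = 473295 /637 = 743.01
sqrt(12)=2 * sqrt(3)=3.46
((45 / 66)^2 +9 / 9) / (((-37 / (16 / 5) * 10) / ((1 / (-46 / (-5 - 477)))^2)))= -82358858 / 59208325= -1.39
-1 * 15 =-15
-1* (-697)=697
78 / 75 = 26 / 25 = 1.04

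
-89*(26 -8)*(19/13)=-30438/13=-2341.38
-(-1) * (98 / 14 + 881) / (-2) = -444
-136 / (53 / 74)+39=-7997 / 53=-150.89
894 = 894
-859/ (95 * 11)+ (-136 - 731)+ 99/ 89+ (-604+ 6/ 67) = -9163926487/ 6231335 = -1470.62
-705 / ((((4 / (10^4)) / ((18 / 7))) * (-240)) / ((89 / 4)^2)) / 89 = 23529375 / 224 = 105041.85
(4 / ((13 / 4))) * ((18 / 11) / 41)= 288 / 5863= 0.05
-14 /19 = -0.74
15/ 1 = 15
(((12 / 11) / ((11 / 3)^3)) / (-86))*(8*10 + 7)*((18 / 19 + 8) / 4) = -598995 / 11961697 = -0.05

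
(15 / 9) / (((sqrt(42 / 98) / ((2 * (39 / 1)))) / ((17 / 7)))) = 2210 * sqrt(21) / 21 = 482.26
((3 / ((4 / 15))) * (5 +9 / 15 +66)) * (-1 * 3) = -4833 / 2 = -2416.50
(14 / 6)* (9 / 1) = 21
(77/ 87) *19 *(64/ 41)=93632/ 3567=26.25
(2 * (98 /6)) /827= 98 /2481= 0.04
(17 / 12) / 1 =17 / 12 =1.42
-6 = -6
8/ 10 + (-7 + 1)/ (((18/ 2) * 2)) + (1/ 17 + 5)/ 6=334/ 255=1.31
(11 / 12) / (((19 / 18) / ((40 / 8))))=165 / 38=4.34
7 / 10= 0.70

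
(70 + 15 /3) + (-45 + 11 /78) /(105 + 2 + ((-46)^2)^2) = 26193740051 /349249914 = 75.00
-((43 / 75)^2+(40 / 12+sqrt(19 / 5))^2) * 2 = -171448 / 5625 - 8 * sqrt(95) / 3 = -56.47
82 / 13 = 6.31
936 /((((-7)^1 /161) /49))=-1054872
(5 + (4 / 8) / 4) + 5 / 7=327 / 56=5.84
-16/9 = -1.78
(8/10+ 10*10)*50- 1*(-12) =5052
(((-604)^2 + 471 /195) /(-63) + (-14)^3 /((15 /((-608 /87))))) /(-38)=28203299 /237510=118.75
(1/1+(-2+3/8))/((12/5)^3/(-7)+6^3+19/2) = -4375/1564676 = -0.00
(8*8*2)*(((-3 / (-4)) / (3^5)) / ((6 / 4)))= 64 / 243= 0.26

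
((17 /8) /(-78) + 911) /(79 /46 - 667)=-13074281 /9548136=-1.37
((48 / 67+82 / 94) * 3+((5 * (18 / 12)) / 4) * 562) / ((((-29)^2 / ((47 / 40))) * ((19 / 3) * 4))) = 0.06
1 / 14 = 0.07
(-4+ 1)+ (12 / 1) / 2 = 3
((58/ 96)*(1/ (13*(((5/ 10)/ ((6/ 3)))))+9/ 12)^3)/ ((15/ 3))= 964975/ 6749184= 0.14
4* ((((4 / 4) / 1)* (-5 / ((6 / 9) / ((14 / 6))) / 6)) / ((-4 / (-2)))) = -35 / 6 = -5.83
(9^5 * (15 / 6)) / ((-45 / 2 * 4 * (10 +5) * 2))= -2187 / 40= -54.68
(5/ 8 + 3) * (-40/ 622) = -145/ 622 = -0.23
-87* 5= -435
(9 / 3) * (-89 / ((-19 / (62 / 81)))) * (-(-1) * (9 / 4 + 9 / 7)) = 30349 / 798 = 38.03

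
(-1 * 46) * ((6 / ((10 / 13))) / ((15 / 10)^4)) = -9568 / 135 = -70.87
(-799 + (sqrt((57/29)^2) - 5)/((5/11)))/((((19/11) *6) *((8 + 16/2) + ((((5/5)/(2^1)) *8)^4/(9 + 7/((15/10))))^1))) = -17562391/7846240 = -2.24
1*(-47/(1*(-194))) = 47/194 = 0.24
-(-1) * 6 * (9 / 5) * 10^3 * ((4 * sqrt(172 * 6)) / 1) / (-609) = -28800 * sqrt(258) / 203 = -2278.80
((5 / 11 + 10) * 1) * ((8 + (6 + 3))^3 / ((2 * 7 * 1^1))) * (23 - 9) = 564995 / 11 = 51363.18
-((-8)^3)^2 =-262144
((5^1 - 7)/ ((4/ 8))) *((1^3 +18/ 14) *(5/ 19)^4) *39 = -1560000/ 912247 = -1.71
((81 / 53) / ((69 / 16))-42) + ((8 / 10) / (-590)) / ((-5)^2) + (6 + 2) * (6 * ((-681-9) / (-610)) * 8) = 1076819840032 / 2741988125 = 392.71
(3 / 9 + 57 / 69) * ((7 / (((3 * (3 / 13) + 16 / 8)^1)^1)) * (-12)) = -832 / 23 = -36.17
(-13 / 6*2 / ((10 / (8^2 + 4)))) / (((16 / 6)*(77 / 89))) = -12.77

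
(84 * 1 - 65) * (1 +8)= 171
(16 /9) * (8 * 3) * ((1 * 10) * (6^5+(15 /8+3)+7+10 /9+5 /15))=89732960 /27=3323442.96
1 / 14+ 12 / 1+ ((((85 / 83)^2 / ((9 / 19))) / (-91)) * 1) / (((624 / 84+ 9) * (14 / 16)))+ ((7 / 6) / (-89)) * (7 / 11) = 1532315253605 / 127042963047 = 12.06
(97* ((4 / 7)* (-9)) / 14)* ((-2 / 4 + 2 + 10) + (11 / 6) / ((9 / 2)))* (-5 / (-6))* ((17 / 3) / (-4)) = 5301535 / 10584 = 500.90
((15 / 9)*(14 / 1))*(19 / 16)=665 / 24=27.71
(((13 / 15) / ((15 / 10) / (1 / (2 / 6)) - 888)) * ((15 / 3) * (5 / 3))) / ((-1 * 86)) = 13 / 137385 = 0.00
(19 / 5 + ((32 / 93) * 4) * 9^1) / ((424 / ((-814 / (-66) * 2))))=92833 / 98580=0.94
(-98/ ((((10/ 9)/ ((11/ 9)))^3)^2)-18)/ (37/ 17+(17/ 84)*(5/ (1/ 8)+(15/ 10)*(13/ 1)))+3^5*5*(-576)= -253740626130939/ 362562500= -699853.48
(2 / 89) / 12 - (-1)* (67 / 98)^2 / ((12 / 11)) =1471313 / 3419024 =0.43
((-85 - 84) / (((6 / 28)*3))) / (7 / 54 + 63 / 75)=-50700 / 187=-271.12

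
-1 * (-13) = 13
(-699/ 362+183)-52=46723/ 362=129.07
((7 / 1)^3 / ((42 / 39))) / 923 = 49 / 142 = 0.35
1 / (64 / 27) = 0.42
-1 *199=-199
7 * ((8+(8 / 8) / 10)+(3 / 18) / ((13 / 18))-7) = 1211 / 130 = 9.32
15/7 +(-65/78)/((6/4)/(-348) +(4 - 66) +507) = 2.14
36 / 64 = 9 / 16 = 0.56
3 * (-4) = -12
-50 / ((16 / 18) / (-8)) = 450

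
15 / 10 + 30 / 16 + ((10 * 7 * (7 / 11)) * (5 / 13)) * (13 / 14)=1697 / 88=19.28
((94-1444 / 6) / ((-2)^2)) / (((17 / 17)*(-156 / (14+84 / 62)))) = 13090 / 3627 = 3.61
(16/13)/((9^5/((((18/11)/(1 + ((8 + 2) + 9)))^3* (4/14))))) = 4/1226350125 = 0.00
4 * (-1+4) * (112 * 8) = 10752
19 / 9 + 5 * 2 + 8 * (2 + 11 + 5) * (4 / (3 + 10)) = 56.42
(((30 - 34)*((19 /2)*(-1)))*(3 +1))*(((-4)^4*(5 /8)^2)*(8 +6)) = 212800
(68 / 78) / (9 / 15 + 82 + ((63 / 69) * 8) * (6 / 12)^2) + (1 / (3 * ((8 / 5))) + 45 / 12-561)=-1687363793 / 3029208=-557.03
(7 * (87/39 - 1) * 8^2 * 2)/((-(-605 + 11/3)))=1.83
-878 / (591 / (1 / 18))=-439 / 5319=-0.08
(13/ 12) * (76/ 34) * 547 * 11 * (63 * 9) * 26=3651590943/ 17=214799467.24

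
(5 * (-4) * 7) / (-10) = 14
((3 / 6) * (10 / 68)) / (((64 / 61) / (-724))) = -55205 / 1088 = -50.74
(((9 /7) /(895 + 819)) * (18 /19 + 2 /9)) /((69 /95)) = 500 /413931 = 0.00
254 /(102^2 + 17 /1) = 254 /10421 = 0.02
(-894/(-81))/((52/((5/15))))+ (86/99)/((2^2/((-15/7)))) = -31996/81081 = -0.39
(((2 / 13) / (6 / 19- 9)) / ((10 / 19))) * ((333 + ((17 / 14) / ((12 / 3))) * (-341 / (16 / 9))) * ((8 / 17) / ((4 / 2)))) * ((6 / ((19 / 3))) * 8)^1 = -2806623 / 170170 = -16.49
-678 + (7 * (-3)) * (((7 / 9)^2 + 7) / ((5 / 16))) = -160522 / 135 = -1189.05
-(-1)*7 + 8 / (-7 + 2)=27 / 5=5.40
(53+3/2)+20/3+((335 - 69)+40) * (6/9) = 1591/6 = 265.17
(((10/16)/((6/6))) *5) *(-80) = -250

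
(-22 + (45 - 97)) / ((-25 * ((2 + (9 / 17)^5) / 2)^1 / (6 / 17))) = 74166648 / 72469075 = 1.02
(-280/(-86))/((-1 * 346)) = -0.01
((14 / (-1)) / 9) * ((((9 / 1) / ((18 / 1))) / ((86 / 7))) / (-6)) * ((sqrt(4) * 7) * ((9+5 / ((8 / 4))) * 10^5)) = 197225000 / 1161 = 169875.11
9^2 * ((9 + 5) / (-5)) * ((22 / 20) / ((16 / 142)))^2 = -345847887 / 16000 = -21615.49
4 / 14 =2 / 7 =0.29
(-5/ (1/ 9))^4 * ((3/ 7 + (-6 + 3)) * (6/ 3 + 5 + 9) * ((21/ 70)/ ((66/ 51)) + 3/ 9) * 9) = -66075831000/ 77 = -858127675.32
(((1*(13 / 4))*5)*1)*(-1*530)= -17225 / 2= -8612.50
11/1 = 11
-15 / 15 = -1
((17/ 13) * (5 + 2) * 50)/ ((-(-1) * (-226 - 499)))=-238/ 377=-0.63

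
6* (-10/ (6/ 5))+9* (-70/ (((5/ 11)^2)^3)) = -223372936/ 3125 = -71479.34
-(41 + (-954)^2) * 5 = -4550785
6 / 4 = 3 / 2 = 1.50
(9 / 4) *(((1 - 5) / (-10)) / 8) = 9 / 80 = 0.11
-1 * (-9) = 9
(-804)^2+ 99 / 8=5171427 / 8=646428.38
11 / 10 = 1.10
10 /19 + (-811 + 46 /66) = -507730 /627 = -809.78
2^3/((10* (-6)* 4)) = -0.03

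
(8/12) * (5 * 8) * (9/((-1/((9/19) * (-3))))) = 6480/19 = 341.05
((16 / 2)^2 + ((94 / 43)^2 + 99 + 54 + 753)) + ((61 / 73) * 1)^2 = 9611688543 / 9853321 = 975.48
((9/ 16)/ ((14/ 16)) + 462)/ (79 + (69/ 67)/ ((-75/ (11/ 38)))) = 206130525/ 35196679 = 5.86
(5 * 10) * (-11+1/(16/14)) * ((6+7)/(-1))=26325/4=6581.25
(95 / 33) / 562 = 95 / 18546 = 0.01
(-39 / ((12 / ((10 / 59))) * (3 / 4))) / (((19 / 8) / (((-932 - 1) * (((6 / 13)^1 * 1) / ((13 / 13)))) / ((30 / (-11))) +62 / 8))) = -172268 / 3363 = -51.22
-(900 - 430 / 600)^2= -2911357849 / 3600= -808710.51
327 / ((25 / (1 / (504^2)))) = 0.00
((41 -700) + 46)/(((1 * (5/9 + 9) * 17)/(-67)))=369639/1462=252.83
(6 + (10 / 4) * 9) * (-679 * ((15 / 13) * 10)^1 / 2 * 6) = -8708175 / 13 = -669859.62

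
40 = 40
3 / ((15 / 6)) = 6 / 5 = 1.20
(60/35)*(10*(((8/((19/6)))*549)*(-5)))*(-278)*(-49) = -1619399747.37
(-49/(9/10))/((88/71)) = -17395/396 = -43.93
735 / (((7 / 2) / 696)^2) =29064960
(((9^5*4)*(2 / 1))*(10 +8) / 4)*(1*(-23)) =-48892572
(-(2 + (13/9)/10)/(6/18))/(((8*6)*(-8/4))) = 0.07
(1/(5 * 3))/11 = 0.01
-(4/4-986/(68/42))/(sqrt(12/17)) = 304 * sqrt(51)/3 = 723.66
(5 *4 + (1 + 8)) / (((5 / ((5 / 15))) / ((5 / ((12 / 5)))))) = 145 / 36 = 4.03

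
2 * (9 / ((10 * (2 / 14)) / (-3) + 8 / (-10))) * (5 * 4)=-282.09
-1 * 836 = -836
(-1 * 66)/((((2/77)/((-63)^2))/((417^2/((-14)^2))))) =-35790007869/4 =-8947501967.25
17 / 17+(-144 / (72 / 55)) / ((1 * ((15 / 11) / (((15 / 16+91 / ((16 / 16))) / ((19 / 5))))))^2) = -14399945983 / 415872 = -34625.91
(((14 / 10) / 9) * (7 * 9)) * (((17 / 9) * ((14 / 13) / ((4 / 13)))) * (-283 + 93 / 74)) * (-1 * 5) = 121570519 / 1332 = 91269.16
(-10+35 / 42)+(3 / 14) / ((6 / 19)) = -713 / 84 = -8.49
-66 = -66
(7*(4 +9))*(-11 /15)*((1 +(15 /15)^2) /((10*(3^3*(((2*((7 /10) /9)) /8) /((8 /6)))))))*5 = -4576 /27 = -169.48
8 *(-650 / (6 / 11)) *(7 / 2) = -100100 / 3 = -33366.67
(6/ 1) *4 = 24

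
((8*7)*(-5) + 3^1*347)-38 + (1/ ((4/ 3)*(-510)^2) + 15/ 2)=253337401/ 346800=730.50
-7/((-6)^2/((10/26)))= -35/468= -0.07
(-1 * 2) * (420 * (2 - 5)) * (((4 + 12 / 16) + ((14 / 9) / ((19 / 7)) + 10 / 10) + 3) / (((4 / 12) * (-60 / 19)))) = -44639 / 2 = -22319.50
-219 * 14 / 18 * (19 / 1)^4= -66594031 / 3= -22198010.33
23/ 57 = 0.40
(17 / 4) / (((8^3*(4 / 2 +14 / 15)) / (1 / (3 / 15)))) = 1275 / 90112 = 0.01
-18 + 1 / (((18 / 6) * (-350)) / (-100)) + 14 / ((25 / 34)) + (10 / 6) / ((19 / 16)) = 25324 / 9975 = 2.54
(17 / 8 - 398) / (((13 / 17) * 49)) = -53839 / 5096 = -10.56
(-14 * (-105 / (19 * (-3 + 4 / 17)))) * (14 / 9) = -116620 / 2679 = -43.53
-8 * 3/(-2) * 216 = 2592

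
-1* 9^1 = -9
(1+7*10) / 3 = 71 / 3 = 23.67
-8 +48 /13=-56 /13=-4.31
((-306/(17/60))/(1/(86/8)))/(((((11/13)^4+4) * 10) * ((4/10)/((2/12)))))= -11053107/103108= -107.20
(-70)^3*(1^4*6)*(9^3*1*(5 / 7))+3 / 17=-18217709997 / 17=-1071629999.82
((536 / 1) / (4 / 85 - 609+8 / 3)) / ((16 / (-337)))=18.62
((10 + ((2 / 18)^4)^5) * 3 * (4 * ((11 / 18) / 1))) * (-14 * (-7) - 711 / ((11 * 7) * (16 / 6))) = 7080016480081802487320585 / 1021243898560782019284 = 6932.74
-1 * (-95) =95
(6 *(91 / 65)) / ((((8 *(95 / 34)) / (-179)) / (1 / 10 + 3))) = -208.53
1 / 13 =0.08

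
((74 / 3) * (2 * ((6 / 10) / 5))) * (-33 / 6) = -814 / 25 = -32.56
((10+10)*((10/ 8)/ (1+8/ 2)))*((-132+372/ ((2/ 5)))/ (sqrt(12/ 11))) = 665*sqrt(33) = 3820.13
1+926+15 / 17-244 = 11626 / 17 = 683.88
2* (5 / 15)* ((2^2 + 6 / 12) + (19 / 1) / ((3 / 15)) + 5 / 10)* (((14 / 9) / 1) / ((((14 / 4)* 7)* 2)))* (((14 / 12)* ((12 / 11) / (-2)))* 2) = -800 / 297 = -2.69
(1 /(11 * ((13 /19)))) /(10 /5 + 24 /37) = 703 /14014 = 0.05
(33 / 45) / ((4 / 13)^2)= 1859 / 240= 7.75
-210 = -210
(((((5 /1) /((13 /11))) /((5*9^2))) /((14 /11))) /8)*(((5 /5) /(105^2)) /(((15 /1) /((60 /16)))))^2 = 121 /229363112160000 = 0.00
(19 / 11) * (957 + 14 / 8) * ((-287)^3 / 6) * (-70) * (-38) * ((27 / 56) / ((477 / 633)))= -103583832332532825 / 9328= -11104613243196.06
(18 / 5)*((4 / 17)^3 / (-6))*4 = -768 / 24565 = -0.03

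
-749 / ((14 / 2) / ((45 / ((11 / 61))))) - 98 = -294793 / 11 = -26799.36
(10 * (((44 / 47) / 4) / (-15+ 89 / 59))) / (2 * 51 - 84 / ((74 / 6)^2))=-4442405 / 2597926692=-0.00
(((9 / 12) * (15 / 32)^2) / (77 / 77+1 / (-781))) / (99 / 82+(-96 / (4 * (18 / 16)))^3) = -7781103 / 457786580992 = -0.00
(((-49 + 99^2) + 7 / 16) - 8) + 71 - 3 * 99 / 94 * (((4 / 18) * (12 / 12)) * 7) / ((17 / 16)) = 125421417 / 12784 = 9810.81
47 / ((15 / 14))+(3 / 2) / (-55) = 14467 / 330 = 43.84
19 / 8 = 2.38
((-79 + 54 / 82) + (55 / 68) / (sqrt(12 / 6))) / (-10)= 1606 / 205 - 11 * sqrt(2) / 272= 7.78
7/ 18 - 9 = -155/ 18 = -8.61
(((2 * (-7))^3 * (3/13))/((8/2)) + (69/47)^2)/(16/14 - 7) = 31389603/1177397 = 26.66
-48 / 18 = -8 / 3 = -2.67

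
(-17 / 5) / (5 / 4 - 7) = 68 / 115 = 0.59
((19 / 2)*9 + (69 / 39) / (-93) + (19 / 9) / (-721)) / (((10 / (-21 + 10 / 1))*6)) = -15.67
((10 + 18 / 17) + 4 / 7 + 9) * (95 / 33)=233225 / 3927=59.39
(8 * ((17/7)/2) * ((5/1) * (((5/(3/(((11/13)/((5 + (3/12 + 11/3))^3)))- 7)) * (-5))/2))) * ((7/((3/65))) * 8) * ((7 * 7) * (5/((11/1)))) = -103958400000/15881207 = -6546.00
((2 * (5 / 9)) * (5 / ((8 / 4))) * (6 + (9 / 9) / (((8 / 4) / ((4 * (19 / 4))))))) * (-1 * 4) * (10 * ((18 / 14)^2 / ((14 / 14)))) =-139500 / 49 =-2846.94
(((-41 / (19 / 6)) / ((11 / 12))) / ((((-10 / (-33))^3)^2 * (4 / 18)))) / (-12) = 129968640153 / 19000000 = 6840.45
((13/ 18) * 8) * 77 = 4004/ 9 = 444.89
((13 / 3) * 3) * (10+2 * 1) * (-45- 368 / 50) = -204204 / 25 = -8168.16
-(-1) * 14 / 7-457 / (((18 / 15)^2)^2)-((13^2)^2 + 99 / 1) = -37426393 / 1296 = -28878.39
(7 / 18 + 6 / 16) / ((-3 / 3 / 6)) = -4.58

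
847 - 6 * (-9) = 901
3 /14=0.21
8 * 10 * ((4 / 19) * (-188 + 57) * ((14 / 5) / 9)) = -117376 / 171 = -686.41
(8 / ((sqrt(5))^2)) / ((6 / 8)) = 32 / 15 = 2.13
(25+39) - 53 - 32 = -21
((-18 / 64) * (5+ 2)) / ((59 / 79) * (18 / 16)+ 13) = -4977 / 34988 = -0.14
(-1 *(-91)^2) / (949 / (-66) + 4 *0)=42042 / 73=575.92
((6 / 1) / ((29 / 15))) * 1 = 90 / 29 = 3.10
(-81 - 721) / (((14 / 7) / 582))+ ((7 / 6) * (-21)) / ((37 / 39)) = -233407.82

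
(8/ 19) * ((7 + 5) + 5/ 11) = 5.24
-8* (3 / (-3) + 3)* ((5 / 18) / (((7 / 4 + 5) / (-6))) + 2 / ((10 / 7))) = -7472 / 405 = -18.45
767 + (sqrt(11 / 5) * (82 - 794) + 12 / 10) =3841 / 5 - 712 * sqrt(55) / 5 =-287.87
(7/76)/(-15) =-7/1140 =-0.01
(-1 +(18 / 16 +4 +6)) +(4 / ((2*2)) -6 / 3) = 73 / 8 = 9.12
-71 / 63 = -1.13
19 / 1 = 19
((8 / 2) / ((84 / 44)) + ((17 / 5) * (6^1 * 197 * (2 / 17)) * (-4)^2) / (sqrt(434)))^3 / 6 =2974364703904 / 21531825 + 47353686346496 * sqrt(434) / 123608625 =8119001.56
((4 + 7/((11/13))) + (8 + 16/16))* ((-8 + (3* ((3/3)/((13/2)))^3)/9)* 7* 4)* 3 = -26570880/1859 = -14293.10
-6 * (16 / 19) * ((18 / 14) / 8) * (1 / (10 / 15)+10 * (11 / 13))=-1998 / 247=-8.09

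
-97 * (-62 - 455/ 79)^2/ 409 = -1088.90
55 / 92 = 0.60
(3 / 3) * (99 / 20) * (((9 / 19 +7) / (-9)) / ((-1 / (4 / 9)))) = 1562 / 855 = 1.83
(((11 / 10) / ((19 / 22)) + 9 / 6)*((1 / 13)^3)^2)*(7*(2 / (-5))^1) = -3689 / 2292734275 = -0.00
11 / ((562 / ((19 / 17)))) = 209 / 9554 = 0.02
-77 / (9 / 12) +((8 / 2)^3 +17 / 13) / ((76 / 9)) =-281381 / 2964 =-94.93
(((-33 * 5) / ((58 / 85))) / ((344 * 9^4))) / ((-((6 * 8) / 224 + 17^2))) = 32725 / 88339106088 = 0.00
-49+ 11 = -38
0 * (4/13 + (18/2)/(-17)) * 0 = 0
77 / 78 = 0.99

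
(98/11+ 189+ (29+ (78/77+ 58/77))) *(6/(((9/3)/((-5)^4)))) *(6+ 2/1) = 176080000/77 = 2286753.25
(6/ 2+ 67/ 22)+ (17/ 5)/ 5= 6.73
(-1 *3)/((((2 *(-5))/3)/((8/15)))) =12/25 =0.48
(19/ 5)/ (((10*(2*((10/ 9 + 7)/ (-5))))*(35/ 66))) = -5643/ 25550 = -0.22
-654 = -654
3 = 3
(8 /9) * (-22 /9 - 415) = -30056 /81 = -371.06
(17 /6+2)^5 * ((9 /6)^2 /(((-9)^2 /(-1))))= -20511149 /279936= -73.27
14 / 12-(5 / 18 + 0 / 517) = 8 / 9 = 0.89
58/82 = 29/41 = 0.71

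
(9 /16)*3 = 27 /16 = 1.69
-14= -14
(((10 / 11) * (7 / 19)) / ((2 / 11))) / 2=35 / 38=0.92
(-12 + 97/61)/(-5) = 127/61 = 2.08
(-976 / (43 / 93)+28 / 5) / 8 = -113159 / 430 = -263.16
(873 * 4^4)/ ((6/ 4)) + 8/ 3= 446984/ 3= 148994.67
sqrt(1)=1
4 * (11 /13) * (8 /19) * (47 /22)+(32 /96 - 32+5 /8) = -165967 /5928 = -28.00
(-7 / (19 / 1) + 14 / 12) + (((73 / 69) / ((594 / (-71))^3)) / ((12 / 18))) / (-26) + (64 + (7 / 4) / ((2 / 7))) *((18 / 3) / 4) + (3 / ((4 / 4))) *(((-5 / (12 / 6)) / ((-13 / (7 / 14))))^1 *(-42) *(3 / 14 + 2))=377002311510059 / 4762600086816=79.16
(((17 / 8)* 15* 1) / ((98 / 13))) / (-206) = -3315 / 161504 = -0.02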